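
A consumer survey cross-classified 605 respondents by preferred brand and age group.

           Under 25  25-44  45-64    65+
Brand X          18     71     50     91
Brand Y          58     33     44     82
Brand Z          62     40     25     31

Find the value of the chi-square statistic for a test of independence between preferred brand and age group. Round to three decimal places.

68.954

Row totals: 230, 217, 158. Column totals: 138, 144, 119, 204. Grand total N = 605.
Expected counts (row total × column total / N):
  Brand X, Under 25: 230×138/605 = 52.4628
  Brand X, 25-44: 230×144/605 = 54.7438
  Brand X, 45-64: 230×119/605 = 45.2397
  Brand X, 65+: 230×204/605 = 77.5537
  Brand Y, Under 25: 217×138/605 = 49.4975
  Brand Y, 25-44: 217×144/605 = 51.6496
  Brand Y, 45-64: 217×119/605 = 42.6826
  Brand Y, 65+: 217×204/605 = 73.1702
  Brand Z, Under 25: 158×138/605 = 36.0397
  Brand Z, 25-44: 158×144/605 = 37.6066
  Brand Z, 45-64: 158×119/605 = 31.0777
  Brand Z, 65+: 158×204/605 = 53.2760
Contributions (O − E)²/E:
  (18 − 52.4628)²/52.4628 = 22.6386
  (71 − 54.7438)²/54.7438 = 4.8273
  (50 − 45.2397)²/45.2397 = 0.5009
  (91 − 77.5537)²/77.5537 = 2.3313
  (58 − 49.4975)²/49.4975 = 1.4605
  (33 − 51.6496)²/51.6496 = 6.7340
  (44 − 42.6826)²/42.6826 = 0.0407
  (82 − 73.1702)²/73.1702 = 1.0655
  (62 − 36.0397)²/36.0397 = 18.6999
  (40 − 37.6066)²/37.6066 = 0.1523
  (25 − 31.0777)²/31.0777 = 1.1886
  (31 − 53.2760)²/53.2760 = 9.3141
χ² = 22.6386 + 4.8273 + 0.5009 + 2.3313 + 1.4605 + 6.7340 + 0.0407 + 1.0655 + 18.6999 + 0.1523 + 1.1886 + 9.3141 = 68.954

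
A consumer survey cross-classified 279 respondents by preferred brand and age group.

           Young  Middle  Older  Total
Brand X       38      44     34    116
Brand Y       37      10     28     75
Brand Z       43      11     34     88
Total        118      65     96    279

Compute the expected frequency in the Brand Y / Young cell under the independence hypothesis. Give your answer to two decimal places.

Row total (Brand Y) = 75; column total (Young) = 118; grand total N = 279.
Expected count = (row total × column total) / N = 75 × 118 / 279 = 31.72.

31.72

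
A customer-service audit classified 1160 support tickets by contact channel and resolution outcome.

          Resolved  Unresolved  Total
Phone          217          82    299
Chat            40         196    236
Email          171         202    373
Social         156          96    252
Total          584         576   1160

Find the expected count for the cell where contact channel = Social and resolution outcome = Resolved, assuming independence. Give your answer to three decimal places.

Row total (Social) = 252; column total (Resolved) = 584; grand total N = 1160.
Expected count = (row total × column total) / N = 252 × 584 / 1160 = 126.869.

126.869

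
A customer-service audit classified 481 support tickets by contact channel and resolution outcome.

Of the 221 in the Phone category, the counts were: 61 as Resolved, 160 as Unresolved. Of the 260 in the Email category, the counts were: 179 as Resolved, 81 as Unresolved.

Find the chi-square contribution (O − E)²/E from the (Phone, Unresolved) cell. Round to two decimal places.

21.92

Row total (Phone) = 221; column total (Unresolved) = 241; N = 481.
Expected count E = 221 × 241 / 481 = 110.7297.
Contribution = (O − E)²/E = (160 − 110.7297)² / 110.7297 = 21.92.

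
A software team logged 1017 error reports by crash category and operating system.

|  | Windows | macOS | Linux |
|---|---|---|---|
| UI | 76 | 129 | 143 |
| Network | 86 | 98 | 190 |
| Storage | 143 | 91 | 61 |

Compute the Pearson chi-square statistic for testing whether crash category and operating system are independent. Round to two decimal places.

Row totals: 348, 374, 295. Column totals: 305, 318, 394. Grand total N = 1017.
Expected counts (row total × column total / N):
  UI, Windows: 348×305/1017 = 104.366
  UI, macOS: 348×318/1017 = 108.814
  UI, Linux: 348×394/1017 = 134.820
  Network, Windows: 374×305/1017 = 112.163
  Network, macOS: 374×318/1017 = 116.944
  Network, Linux: 374×394/1017 = 144.893
  Storage, Windows: 295×305/1017 = 88.471
  Storage, macOS: 295×318/1017 = 92.242
  Storage, Linux: 295×394/1017 = 114.287
Contributions (O − E)²/E:
  (76 − 104.366)²/104.366 = 7.7097
  (129 − 108.814)²/108.814 = 3.7447
  (143 − 134.820)²/134.820 = 0.4963
  (86 − 112.163)²/112.163 = 6.1027
  (98 − 116.944)²/116.944 = 3.0688
  (190 − 144.893)²/144.893 = 14.0424
  (143 − 88.471)²/88.471 = 33.6089
  (91 − 92.242)²/92.242 = 0.0167
  (61 − 114.287)²/114.287 = 24.8454
χ² = 7.7097 + 3.7447 + 0.4963 + 6.1027 + 3.0688 + 14.0424 + 33.6089 + 0.0167 + 24.8454 = 93.64

93.64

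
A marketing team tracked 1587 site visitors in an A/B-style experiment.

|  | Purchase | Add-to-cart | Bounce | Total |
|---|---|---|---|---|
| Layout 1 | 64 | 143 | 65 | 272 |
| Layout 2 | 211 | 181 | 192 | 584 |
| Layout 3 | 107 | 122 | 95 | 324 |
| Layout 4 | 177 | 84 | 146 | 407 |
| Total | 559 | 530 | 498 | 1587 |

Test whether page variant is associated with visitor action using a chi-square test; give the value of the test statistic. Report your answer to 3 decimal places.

Grand total N = 1587.
Expected counts (row total × column total / N):
  Layout 1, Purchase: 272×559/1587 = 95.8084
  Layout 1, Add-to-cart: 272×530/1587 = 90.8381
  Layout 1, Bounce: 272×498/1587 = 85.3535
  Layout 2, Purchase: 584×559/1587 = 205.7064
  Layout 2, Add-to-cart: 584×530/1587 = 195.0347
  Layout 2, Bounce: 584×498/1587 = 183.2590
  Layout 3, Purchase: 324×559/1587 = 114.1248
  Layout 3, Add-to-cart: 324×530/1587 = 108.2042
  Layout 3, Bounce: 324×498/1587 = 101.6711
  Layout 4, Purchase: 407×559/1587 = 143.3604
  Layout 4, Add-to-cart: 407×530/1587 = 135.9231
  Layout 4, Bounce: 407×498/1587 = 127.7164
Contributions (O − E)²/E:
  (64 − 95.8084)²/95.8084 = 10.5604
  (143 − 90.8381)²/90.8381 = 29.9529
  (65 − 85.3535)²/85.3535 = 4.8535
  (211 − 205.7064)²/205.7064 = 0.1362
  (181 − 195.0347)²/195.0347 = 1.0099
  (192 − 183.2590)²/183.2590 = 0.4169
  (107 − 114.1248)²/114.1248 = 0.4448
  (122 − 108.2042)²/108.2042 = 1.7589
  (95 − 101.6711)²/101.6711 = 0.4377
  (177 − 143.3604)²/143.3604 = 7.8936
  (84 − 135.9231)²/135.9231 = 19.8348
  (146 − 127.7164)²/127.7164 = 2.6174
χ² = 10.5604 + 29.9529 + 4.8535 + 0.1362 + 1.0099 + 0.4169 + 0.4448 + 1.7589 + 0.4377 + 7.8936 + 19.8348 + 2.6174 = 79.917

79.917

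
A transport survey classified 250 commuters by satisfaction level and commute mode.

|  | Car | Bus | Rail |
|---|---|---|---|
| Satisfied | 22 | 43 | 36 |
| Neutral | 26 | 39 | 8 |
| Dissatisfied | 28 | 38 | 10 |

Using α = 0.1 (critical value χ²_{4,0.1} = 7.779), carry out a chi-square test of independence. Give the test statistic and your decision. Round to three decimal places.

20.845; reject H₀

Row totals: 101, 73, 76. Column totals: 76, 120, 54. Grand total N = 250.
Expected counts (row total × column total / N):
  Satisfied, Car: 101×76/250 = 30.7040
  Satisfied, Bus: 101×120/250 = 48.4800
  Satisfied, Rail: 101×54/250 = 21.8160
  Neutral, Car: 73×76/250 = 22.1920
  Neutral, Bus: 73×120/250 = 35.0400
  Neutral, Rail: 73×54/250 = 15.7680
  Dissatisfied, Car: 76×76/250 = 23.1040
  Dissatisfied, Bus: 76×120/250 = 36.4800
  Dissatisfied, Rail: 76×54/250 = 16.4160
Contributions (O − E)²/E:
  (22 − 30.7040)²/30.7040 = 2.4674
  (43 − 48.4800)²/48.4800 = 0.6194
  (36 − 21.8160)²/21.8160 = 9.2219
  (26 − 22.1920)²/22.1920 = 0.6534
  (39 − 35.0400)²/35.0400 = 0.4475
  (8 − 15.7680)²/15.7680 = 3.8269
  (28 − 23.1040)²/23.1040 = 1.0375
  (38 − 36.4800)²/36.4800 = 0.0633
  (10 − 16.4160)²/16.4160 = 2.5076
χ² = 2.4674 + 0.6194 + 9.2219 + 0.6534 + 0.4475 + 3.8269 + 1.0375 + 0.0633 + 2.5076 = 20.845
df = (3−1)(3−1) = 4. Since 20.845 > 7.779, reject the null hypothesis of independence at α = 0.1.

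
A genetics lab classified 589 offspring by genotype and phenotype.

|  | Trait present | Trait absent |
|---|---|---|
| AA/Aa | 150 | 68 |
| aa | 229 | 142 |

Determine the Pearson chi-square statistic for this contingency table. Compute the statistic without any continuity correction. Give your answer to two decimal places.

3.00

Row totals: 218, 371. Column totals: 379, 210. Grand total N = 589.
Expected counts (row total × column total / N):
  AA/Aa, Trait present: 218×379/589 = 140.275
  AA/Aa, Trait absent: 218×210/589 = 77.725
  aa, Trait present: 371×379/589 = 238.725
  aa, Trait absent: 371×210/589 = 132.275
Contributions (O − E)²/E:
  (150 − 140.275)²/140.275 = 0.6742
  (68 − 77.725)²/77.725 = 1.2168
  (229 − 238.725)²/238.725 = 0.3962
  (142 − 132.275)²/132.275 = 0.7150
χ² = 0.6742 + 1.2168 + 0.3962 + 0.7150 = 3.00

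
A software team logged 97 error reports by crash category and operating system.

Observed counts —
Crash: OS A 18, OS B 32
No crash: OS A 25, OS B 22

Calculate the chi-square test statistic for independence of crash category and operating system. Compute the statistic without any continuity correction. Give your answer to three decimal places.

2.901

Row totals: 50, 47. Column totals: 43, 54. Grand total N = 97.
Expected counts (row total × column total / N):
  Crash, OS A: 50×43/97 = 22.1649
  Crash, OS B: 50×54/97 = 27.8351
  No crash, OS A: 47×43/97 = 20.8351
  No crash, OS B: 47×54/97 = 26.1649
Contributions (O − E)²/E:
  (18 − 22.1649)²/22.1649 = 0.7826
  (32 − 27.8351)²/27.8351 = 0.6232
  (25 − 20.8351)²/20.8351 = 0.8326
  (22 − 26.1649)²/26.1649 = 0.6630
χ² = 0.7826 + 0.6232 + 0.8326 + 0.6630 = 2.901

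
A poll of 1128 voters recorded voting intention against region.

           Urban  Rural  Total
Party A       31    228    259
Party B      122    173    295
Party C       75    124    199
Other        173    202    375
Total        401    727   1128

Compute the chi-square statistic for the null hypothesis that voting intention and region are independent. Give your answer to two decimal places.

Grand total N = 1128.
Expected counts (row total × column total / N):
  Party A, Urban: 259×401/1128 = 92.074
  Party A, Rural: 259×727/1128 = 166.926
  Party B, Urban: 295×401/1128 = 104.871
  Party B, Rural: 295×727/1128 = 190.129
  Party C, Urban: 199×401/1128 = 70.744
  Party C, Rural: 199×727/1128 = 128.256
  Other, Urban: 375×401/1128 = 133.311
  Other, Rural: 375×727/1128 = 241.689
Contributions (O − E)²/E:
  (31 − 92.074)²/92.074 = 40.5113
  (228 − 166.926)²/166.926 = 22.3454
  (122 − 104.871)²/104.871 = 2.7977
  (173 − 190.129)²/190.129 = 1.5432
  (75 − 70.744)²/70.744 = 0.2560
  (124 − 128.256)²/128.256 = 0.1412
  (173 − 133.311)²/133.311 = 11.8161
  (202 − 241.689)²/241.689 = 6.5175
χ² = 40.5113 + 22.3454 + 2.7977 + 1.5432 + 0.2560 + 0.1412 + 11.8161 + 6.5175 = 85.93

85.93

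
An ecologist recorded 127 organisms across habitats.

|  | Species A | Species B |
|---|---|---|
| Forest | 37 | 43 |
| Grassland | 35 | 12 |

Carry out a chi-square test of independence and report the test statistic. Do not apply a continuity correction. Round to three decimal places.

9.602

Row totals: 80, 47. Column totals: 72, 55. Grand total N = 127.
Expected counts (row total × column total / N):
  Forest, Species A: 80×72/127 = 45.3543
  Forest, Species B: 80×55/127 = 34.6457
  Grassland, Species A: 47×72/127 = 26.6457
  Grassland, Species B: 47×55/127 = 20.3543
Contributions (O − E)²/E:
  (37 − 45.3543)²/45.3543 = 1.5389
  (43 − 34.6457)²/34.6457 = 2.0145
  (35 − 26.6457)²/26.6457 = 2.6193
  (12 − 20.3543)²/20.3543 = 3.4290
χ² = 1.5389 + 2.0145 + 2.6193 + 3.4290 = 9.602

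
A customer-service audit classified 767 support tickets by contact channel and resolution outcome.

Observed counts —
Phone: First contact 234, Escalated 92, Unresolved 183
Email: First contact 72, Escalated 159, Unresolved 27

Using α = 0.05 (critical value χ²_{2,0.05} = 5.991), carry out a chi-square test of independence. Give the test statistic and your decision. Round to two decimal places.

Row totals: 509, 258. Column totals: 306, 251, 210. Grand total N = 767.
Expected counts (row total × column total / N):
  Phone, First contact: 509×306/767 = 203.0691
  Phone, Escalated: 509×251/767 = 166.5698
  Phone, Unresolved: 509×210/767 = 139.3611
  Email, First contact: 258×306/767 = 102.9309
  Email, Escalated: 258×251/767 = 84.4302
  Email, Unresolved: 258×210/767 = 70.6389
Contributions (O − E)²/E:
  (234 − 203.0691)²/203.0691 = 4.7113
  (92 − 166.5698)²/166.5698 = 33.3833
  (183 − 139.3611)²/139.3611 = 13.6649
  (72 − 102.9309)²/102.9309 = 9.2948
  (159 − 84.4302)²/84.4302 = 65.8610
  (27 − 70.6389)²/70.6389 = 26.9590
χ² = 4.7113 + 33.3833 + 13.6649 + 9.2948 + 65.8610 + 26.9590 = 153.87
df = (2−1)(3−1) = 2. Since 153.87 > 5.991, reject the null hypothesis of independence at α = 0.05.

153.87; reject H₀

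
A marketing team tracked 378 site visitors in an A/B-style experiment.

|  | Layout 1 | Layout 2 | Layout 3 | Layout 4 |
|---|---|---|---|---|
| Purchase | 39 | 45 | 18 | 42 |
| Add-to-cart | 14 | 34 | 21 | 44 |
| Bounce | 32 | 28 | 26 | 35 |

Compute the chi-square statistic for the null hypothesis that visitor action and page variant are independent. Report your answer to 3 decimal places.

Row totals: 144, 113, 121. Column totals: 85, 107, 65, 121. Grand total N = 378.
Expected counts (row total × column total / N):
  Purchase, Layout 1: 144×85/378 = 32.3810
  Purchase, Layout 2: 144×107/378 = 40.7619
  Purchase, Layout 3: 144×65/378 = 24.7619
  Purchase, Layout 4: 144×121/378 = 46.0952
  Add-to-cart, Layout 1: 113×85/378 = 25.4101
  Add-to-cart, Layout 2: 113×107/378 = 31.9868
  Add-to-cart, Layout 3: 113×65/378 = 19.4312
  Add-to-cart, Layout 4: 113×121/378 = 36.1720
  Bounce, Layout 1: 121×85/378 = 27.2090
  Bounce, Layout 2: 121×107/378 = 34.2513
  Bounce, Layout 3: 121×65/378 = 20.8069
  Bounce, Layout 4: 121×121/378 = 38.7328
Contributions (O − E)²/E:
  (39 − 32.3810)²/32.3810 = 1.3530
  (45 − 40.7619)²/40.7619 = 0.4406
  (18 − 24.7619)²/24.7619 = 1.8465
  (42 − 46.0952)²/46.0952 = 0.3638
  (14 − 25.4101)²/25.4101 = 5.1236
  (34 − 31.9868)²/31.9868 = 0.1267
  (21 − 19.4312)²/19.4312 = 0.1267
  (44 − 36.1720)²/36.1720 = 1.6941
  (32 − 27.2090)²/27.2090 = 0.8436
  (28 − 34.2513)²/34.2513 = 1.1409
  (26 − 20.8069)²/20.8069 = 1.2961
  (35 − 38.7328)²/38.7328 = 0.3597
χ² = 1.3530 + 0.4406 + 1.8465 + 0.3638 + 5.1236 + 0.1267 + 0.1267 + 1.6941 + 0.8436 + 1.1409 + 1.2961 + 0.3597 = 14.715

14.715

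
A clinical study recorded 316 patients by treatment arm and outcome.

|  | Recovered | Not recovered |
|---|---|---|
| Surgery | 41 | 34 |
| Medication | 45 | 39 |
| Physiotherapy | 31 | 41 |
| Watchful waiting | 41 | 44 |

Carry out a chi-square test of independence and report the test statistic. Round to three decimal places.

2.577

Row totals: 75, 84, 72, 85. Column totals: 158, 158. Grand total N = 316.
Expected counts (row total × column total / N):
  Surgery, Recovered: 75×158/316 = 37.5000
  Surgery, Not recovered: 75×158/316 = 37.5000
  Medication, Recovered: 84×158/316 = 42.0000
  Medication, Not recovered: 84×158/316 = 42.0000
  Physiotherapy, Recovered: 72×158/316 = 36.0000
  Physiotherapy, Not recovered: 72×158/316 = 36.0000
  Watchful waiting, Recovered: 85×158/316 = 42.5000
  Watchful waiting, Not recovered: 85×158/316 = 42.5000
Contributions (O − E)²/E:
  (41 − 37.5000)²/37.5000 = 0.3267
  (34 − 37.5000)²/37.5000 = 0.3267
  (45 − 42.0000)²/42.0000 = 0.2143
  (39 − 42.0000)²/42.0000 = 0.2143
  (31 − 36.0000)²/36.0000 = 0.6944
  (41 − 36.0000)²/36.0000 = 0.6944
  (41 − 42.5000)²/42.5000 = 0.0529
  (44 − 42.5000)²/42.5000 = 0.0529
χ² = 0.3267 + 0.3267 + 0.2143 + 0.2143 + 0.6944 + 0.6944 + 0.0529 + 0.0529 = 2.577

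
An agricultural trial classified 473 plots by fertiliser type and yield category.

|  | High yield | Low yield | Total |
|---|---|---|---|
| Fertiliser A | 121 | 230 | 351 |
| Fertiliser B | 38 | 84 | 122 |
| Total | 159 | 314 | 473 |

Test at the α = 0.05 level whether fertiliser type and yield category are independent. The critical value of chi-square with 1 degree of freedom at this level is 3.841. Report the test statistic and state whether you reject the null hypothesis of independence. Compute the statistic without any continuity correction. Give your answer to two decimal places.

0.45; fail to reject H₀

Grand total N = 473.
Expected counts (row total × column total / N):
  Fertiliser A, High yield: 351×159/473 = 117.989
  Fertiliser A, Low yield: 351×314/473 = 233.011
  Fertiliser B, High yield: 122×159/473 = 41.011
  Fertiliser B, Low yield: 122×314/473 = 80.989
Contributions (O − E)²/E:
  (121 − 117.989)²/117.989 = 0.0768
  (230 − 233.011)²/233.011 = 0.0389
  (38 − 41.011)²/41.011 = 0.2211
  (84 − 80.989)²/80.989 = 0.1119
χ² = 0.0768 + 0.0389 + 0.2211 + 0.1119 = 0.45
df = (2−1)(2−1) = 1. Since 0.45 < 3.841, fail to reject the null hypothesis of independence at α = 0.05.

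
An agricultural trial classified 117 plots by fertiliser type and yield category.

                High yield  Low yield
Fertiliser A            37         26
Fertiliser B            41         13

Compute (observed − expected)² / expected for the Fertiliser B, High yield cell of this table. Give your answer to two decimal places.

Row total (Fertiliser B) = 54; column total (High yield) = 78; N = 117.
Expected count E = 54 × 78 / 117 = 36.000.
Contribution = (O − E)²/E = (41 − 36.000)² / 36.000 = 0.69.

0.69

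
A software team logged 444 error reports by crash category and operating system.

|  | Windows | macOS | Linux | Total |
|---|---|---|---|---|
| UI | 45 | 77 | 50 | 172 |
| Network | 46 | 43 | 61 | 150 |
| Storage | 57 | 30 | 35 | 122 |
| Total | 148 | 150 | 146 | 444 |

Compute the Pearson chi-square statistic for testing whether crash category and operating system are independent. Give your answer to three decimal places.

24.067

Grand total N = 444.
Expected counts (row total × column total / N):
  UI, Windows: 172×148/444 = 57.3333
  UI, macOS: 172×150/444 = 58.1081
  UI, Linux: 172×146/444 = 56.5586
  Network, Windows: 150×148/444 = 50.0000
  Network, macOS: 150×150/444 = 50.6757
  Network, Linux: 150×146/444 = 49.3243
  Storage, Windows: 122×148/444 = 40.6667
  Storage, macOS: 122×150/444 = 41.2162
  Storage, Linux: 122×146/444 = 40.1171
Contributions (O − E)²/E:
  (45 − 57.3333)²/57.3333 = 2.6531
  (77 − 58.1081)²/58.1081 = 6.1421
  (50 − 56.5586)²/56.5586 = 0.7605
  (46 − 50.0000)²/50.0000 = 0.3200
  (43 − 50.6757)²/50.6757 = 1.1626
  (61 − 49.3243)²/49.3243 = 2.7638
  (57 − 40.6667)²/40.6667 = 6.5601
  (30 − 41.2162)²/41.2162 = 3.0523
  (35 − 40.1171)²/40.1171 = 0.6527
χ² = 2.6531 + 6.1421 + 0.7605 + 0.3200 + 1.1626 + 2.7638 + 6.5601 + 3.0523 + 0.6527 = 24.067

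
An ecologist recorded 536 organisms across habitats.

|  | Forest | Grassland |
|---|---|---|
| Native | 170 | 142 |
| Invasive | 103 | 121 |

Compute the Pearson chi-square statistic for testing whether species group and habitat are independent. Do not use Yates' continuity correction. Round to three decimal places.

3.774

Row totals: 312, 224. Column totals: 273, 263. Grand total N = 536.
Expected counts (row total × column total / N):
  Native, Forest: 312×273/536 = 158.9104
  Native, Grassland: 312×263/536 = 153.0896
  Invasive, Forest: 224×273/536 = 114.0896
  Invasive, Grassland: 224×263/536 = 109.9104
Contributions (O − E)²/E:
  (170 − 158.9104)²/158.9104 = 0.7739
  (142 − 153.0896)²/153.0896 = 0.8033
  (103 − 114.0896)²/114.0896 = 1.0779
  (121 − 109.9104)²/109.9104 = 1.1189
χ² = 0.7739 + 0.8033 + 1.0779 + 1.1189 = 3.774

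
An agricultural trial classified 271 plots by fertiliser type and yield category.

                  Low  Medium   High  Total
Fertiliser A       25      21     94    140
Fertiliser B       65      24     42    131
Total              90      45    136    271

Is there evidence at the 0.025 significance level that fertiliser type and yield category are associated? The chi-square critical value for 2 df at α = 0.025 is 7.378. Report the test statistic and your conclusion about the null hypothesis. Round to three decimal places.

Grand total N = 271.
Expected counts (row total × column total / N):
  Fertiliser A, Low: 140×90/271 = 46.4945
  Fertiliser A, Medium: 140×45/271 = 23.2472
  Fertiliser A, High: 140×136/271 = 70.2583
  Fertiliser B, Low: 131×90/271 = 43.5055
  Fertiliser B, Medium: 131×45/271 = 21.7528
  Fertiliser B, High: 131×136/271 = 65.7417
Contributions (O − E)²/E:
  (25 − 46.4945)²/46.4945 = 9.9370
  (21 − 23.2472)²/23.2472 = 0.2172
  (94 − 70.2583)²/70.2583 = 8.0228
  (65 − 43.5055)²/43.5055 = 10.6197
  (24 − 21.7528)²/21.7528 = 0.2321
  (42 − 65.7417)²/65.7417 = 8.5740
χ² = 9.9370 + 0.2172 + 8.0228 + 10.6197 + 0.2321 + 8.5740 = 37.603
df = (2−1)(3−1) = 2. Since 37.603 > 7.378, reject the null hypothesis of independence at α = 0.025.

37.603; reject H₀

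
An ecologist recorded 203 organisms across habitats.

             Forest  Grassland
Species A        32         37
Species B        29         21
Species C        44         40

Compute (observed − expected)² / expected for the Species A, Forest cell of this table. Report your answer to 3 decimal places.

Row total (Species A) = 69; column total (Forest) = 105; N = 203.
Expected count E = 69 × 105 / 203 = 35.6897.
Contribution = (O − E)²/E = (32 − 35.6897)² / 35.6897 = 0.381.

0.381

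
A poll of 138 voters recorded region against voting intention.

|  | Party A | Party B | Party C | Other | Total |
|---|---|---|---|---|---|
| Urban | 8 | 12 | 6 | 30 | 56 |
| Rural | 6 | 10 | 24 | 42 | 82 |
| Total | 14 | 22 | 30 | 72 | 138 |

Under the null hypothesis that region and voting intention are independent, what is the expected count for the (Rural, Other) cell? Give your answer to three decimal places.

42.783

Row total (Rural) = 82; column total (Other) = 72; grand total N = 138.
Expected count = (row total × column total) / N = 82 × 72 / 138 = 42.783.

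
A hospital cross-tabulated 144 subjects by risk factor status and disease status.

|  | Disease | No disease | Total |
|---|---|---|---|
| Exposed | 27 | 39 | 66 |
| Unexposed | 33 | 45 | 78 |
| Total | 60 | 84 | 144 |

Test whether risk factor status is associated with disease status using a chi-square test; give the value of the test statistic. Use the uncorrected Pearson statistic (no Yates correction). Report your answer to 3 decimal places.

Grand total N = 144.
Expected counts (row total × column total / N):
  Exposed, Disease: 66×60/144 = 27.5000
  Exposed, No disease: 66×84/144 = 38.5000
  Unexposed, Disease: 78×60/144 = 32.5000
  Unexposed, No disease: 78×84/144 = 45.5000
Contributions (O − E)²/E:
  (27 − 27.5000)²/27.5000 = 0.0091
  (39 − 38.5000)²/38.5000 = 0.0065
  (33 − 32.5000)²/32.5000 = 0.0077
  (45 − 45.5000)²/45.5000 = 0.0055
χ² = 0.0091 + 0.0065 + 0.0077 + 0.0055 = 0.029

0.029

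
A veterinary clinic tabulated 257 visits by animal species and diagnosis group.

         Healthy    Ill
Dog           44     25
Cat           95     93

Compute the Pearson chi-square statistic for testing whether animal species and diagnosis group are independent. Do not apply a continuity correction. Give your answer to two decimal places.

Row totals: 69, 188. Column totals: 139, 118. Grand total N = 257.
Expected counts (row total × column total / N):
  Dog, Healthy: 69×139/257 = 37.319
  Dog, Ill: 69×118/257 = 31.681
  Cat, Healthy: 188×139/257 = 101.681
  Cat, Ill: 188×118/257 = 86.319
Contributions (O − E)²/E:
  (44 − 37.319)²/37.319 = 1.1961
  (25 − 31.681)²/31.681 = 1.4089
  (95 − 101.681)²/101.681 = 0.4390
  (93 − 86.319)²/86.319 = 0.5171
χ² = 1.1961 + 1.4089 + 0.4390 + 0.5171 = 3.56

3.56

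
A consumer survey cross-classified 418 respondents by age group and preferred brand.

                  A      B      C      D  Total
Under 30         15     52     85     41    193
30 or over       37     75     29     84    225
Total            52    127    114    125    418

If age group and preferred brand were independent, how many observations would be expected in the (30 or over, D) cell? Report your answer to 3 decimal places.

67.285

Row total (30 or over) = 225; column total (D) = 125; grand total N = 418.
Expected count = (row total × column total) / N = 225 × 125 / 418 = 67.285.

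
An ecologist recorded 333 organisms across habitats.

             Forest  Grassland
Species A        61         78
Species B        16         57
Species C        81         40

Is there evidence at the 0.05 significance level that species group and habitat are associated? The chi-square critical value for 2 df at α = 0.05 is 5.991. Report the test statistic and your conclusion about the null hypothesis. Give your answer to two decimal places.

Row totals: 139, 73, 121. Column totals: 158, 175. Grand total N = 333.
Expected counts (row total × column total / N):
  Species A, Forest: 139×158/333 = 65.952
  Species A, Grassland: 139×175/333 = 73.048
  Species B, Forest: 73×158/333 = 34.637
  Species B, Grassland: 73×175/333 = 38.363
  Species C, Forest: 121×158/333 = 57.411
  Species C, Grassland: 121×175/333 = 63.589
Contributions (O − E)²/E:
  (61 − 65.952)²/65.952 = 0.3718
  (78 − 73.048)²/73.048 = 0.3357
  (16 − 34.637)²/34.637 = 10.0279
  (57 − 38.363)²/38.363 = 9.0540
  (81 − 57.411)²/57.411 = 9.6922
  (40 − 63.589)²/63.589 = 8.7506
χ² = 0.3718 + 0.3357 + 10.0279 + 9.0540 + 9.6922 + 8.7506 = 38.23
df = (3−1)(2−1) = 2. Since 38.23 > 5.991, reject the null hypothesis of independence at α = 0.05.

38.23; reject H₀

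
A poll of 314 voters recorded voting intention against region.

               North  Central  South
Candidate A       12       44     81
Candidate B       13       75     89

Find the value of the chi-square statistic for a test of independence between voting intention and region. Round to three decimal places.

Row totals: 137, 177. Column totals: 25, 119, 170. Grand total N = 314.
Expected counts (row total × column total / N):
  Candidate A, North: 137×25/314 = 10.9076
  Candidate A, Central: 137×119/314 = 51.9204
  Candidate A, South: 137×170/314 = 74.1720
  Candidate B, North: 177×25/314 = 14.0924
  Candidate B, Central: 177×119/314 = 67.0796
  Candidate B, South: 177×170/314 = 95.8280
Contributions (O − E)²/E:
  (12 − 10.9076)²/10.9076 = 0.1094
  (44 − 51.9204)²/51.9204 = 1.2082
  (81 − 74.1720)²/74.1720 = 0.6286
  (13 − 14.0924)²/14.0924 = 0.0847
  (75 − 67.0796)²/67.0796 = 0.9352
  (89 − 95.8280)²/95.8280 = 0.4865
χ² = 0.1094 + 1.2082 + 0.6286 + 0.0847 + 0.9352 + 0.4865 = 3.453

3.453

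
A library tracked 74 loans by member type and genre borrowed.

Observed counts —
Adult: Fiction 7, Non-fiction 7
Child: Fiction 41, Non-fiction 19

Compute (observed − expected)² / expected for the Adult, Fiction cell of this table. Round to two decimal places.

Row total (Adult) = 14; column total (Fiction) = 48; N = 74.
Expected count E = 14 × 48 / 74 = 9.081.
Contribution = (O − E)²/E = (7 − 9.081)² / 9.081 = 0.48.

0.48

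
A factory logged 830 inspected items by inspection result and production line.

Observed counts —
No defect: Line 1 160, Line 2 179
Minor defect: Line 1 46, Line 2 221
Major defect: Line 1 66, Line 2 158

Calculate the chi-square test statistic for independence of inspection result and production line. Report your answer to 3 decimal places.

Row totals: 339, 267, 224. Column totals: 272, 558. Grand total N = 830.
Expected counts (row total × column total / N):
  No defect, Line 1: 339×272/830 = 111.09398
  No defect, Line 2: 339×558/830 = 227.90602
  Minor defect, Line 1: 267×272/830 = 87.49880
  Minor defect, Line 2: 267×558/830 = 179.50120
  Major defect, Line 1: 224×272/830 = 73.40723
  Major defect, Line 2: 224×558/830 = 150.59277
Contributions (O − E)²/E:
  (160 − 111.09398)²/111.09398 = 21.5295
  (179 − 227.90602)²/227.90602 = 10.4947
  (46 − 87.49880)²/87.49880 = 19.6820
  (221 − 179.50120)²/179.50120 = 9.5941
  (66 − 73.40723)²/73.40723 = 0.7474
  (158 − 150.59277)²/150.59277 = 0.3643
χ² = 21.5295 + 10.4947 + 19.6820 + 9.5941 + 0.7474 + 0.3643 = 62.412

62.412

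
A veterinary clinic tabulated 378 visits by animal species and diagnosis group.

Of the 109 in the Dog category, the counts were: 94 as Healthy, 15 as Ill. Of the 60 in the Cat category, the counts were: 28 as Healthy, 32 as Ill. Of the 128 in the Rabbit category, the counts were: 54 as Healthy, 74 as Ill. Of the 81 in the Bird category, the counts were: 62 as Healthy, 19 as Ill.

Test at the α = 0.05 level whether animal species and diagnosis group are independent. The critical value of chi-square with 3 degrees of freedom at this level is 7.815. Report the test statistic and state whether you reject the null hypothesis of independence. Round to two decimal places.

Row totals: 109, 60, 128, 81. Column totals: 238, 140. Grand total N = 378.
Expected counts (row total × column total / N):
  Dog, Healthy: 109×238/378 = 68.630
  Dog, Ill: 109×140/378 = 40.370
  Cat, Healthy: 60×238/378 = 37.778
  Cat, Ill: 60×140/378 = 22.222
  Rabbit, Healthy: 128×238/378 = 80.593
  Rabbit, Ill: 128×140/378 = 47.407
  Bird, Healthy: 81×238/378 = 51.000
  Bird, Ill: 81×140/378 = 30.000
Contributions (O − E)²/E:
  (94 − 68.630)²/68.630 = 9.3784
  (15 − 40.370)²/40.370 = 15.9434
  (28 − 37.778)²/37.778 = 2.5308
  (32 − 22.222)²/22.222 = 4.3025
  (54 − 80.593)²/80.593 = 8.7748
  (74 − 47.407)²/47.407 = 14.9174
  (62 − 51.000)²/51.000 = 2.3725
  (19 − 30.000)²/30.000 = 4.0333
χ² = 9.3784 + 15.9434 + 2.5308 + 4.3025 + 8.7748 + 14.9174 + 2.3725 + 4.0333 = 62.25
df = (4−1)(2−1) = 3. Since 62.25 > 7.815, reject the null hypothesis of independence at α = 0.05.

62.25; reject H₀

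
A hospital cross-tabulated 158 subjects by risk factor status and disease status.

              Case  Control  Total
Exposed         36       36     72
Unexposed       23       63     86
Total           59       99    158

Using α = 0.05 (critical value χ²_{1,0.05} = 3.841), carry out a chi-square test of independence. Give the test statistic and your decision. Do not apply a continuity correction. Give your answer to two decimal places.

9.06; reject H₀

Grand total N = 158.
Expected counts (row total × column total / N):
  Exposed, Case: 72×59/158 = 26.886
  Exposed, Control: 72×99/158 = 45.114
  Unexposed, Case: 86×59/158 = 32.114
  Unexposed, Control: 86×99/158 = 53.886
Contributions (O − E)²/E:
  (36 − 26.886)²/26.886 = 3.0895
  (36 − 45.114)²/45.114 = 1.8412
  (23 − 32.114)²/32.114 = 2.5866
  (63 − 53.886)²/53.886 = 1.5415
χ² = 3.0895 + 1.8412 + 2.5866 + 1.5415 = 9.06
df = (2−1)(2−1) = 1. Since 9.06 > 3.841, reject the null hypothesis of independence at α = 0.05.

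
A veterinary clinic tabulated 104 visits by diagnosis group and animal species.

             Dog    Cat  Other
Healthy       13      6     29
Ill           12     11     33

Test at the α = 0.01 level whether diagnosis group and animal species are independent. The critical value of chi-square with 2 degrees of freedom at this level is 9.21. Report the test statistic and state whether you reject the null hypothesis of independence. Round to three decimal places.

Row totals: 48, 56. Column totals: 25, 17, 62. Grand total N = 104.
Expected counts (row total × column total / N):
  Healthy, Dog: 48×25/104 = 11.5385
  Healthy, Cat: 48×17/104 = 7.8462
  Healthy, Other: 48×62/104 = 28.6154
  Ill, Dog: 56×25/104 = 13.4615
  Ill, Cat: 56×17/104 = 9.1538
  Ill, Other: 56×62/104 = 33.3846
Contributions (O − E)²/E:
  (13 − 11.5385)²/11.5385 = 0.1851
  (6 − 7.8462)²/7.8462 = 0.4344
  (29 − 28.6154)²/28.6154 = 0.0052
  (12 − 13.4615)²/13.4615 = 0.1587
  (11 − 9.1538)²/9.1538 = 0.3724
  (33 − 33.3846)²/33.3846 = 0.0044
χ² = 0.1851 + 0.4344 + 0.0052 + 0.1587 + 0.3724 + 0.0044 = 1.160
df = (2−1)(3−1) = 2. Since 1.160 < 9.21, fail to reject the null hypothesis of independence at α = 0.01.

1.160; fail to reject H₀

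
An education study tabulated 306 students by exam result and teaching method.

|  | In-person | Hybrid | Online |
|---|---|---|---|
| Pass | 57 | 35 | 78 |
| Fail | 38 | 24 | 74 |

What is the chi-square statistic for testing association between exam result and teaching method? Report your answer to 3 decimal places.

Row totals: 170, 136. Column totals: 95, 59, 152. Grand total N = 306.
Expected counts (row total × column total / N):
  Pass, In-person: 170×95/306 = 52.7778
  Pass, Hybrid: 170×59/306 = 32.7778
  Pass, Online: 170×152/306 = 84.4444
  Fail, In-person: 136×95/306 = 42.2222
  Fail, Hybrid: 136×59/306 = 26.2222
  Fail, Online: 136×152/306 = 67.5556
Contributions (O − E)²/E:
  (57 − 52.7778)²/52.7778 = 0.3378
  (35 − 32.7778)²/32.7778 = 0.1507
  (78 − 84.4444)²/84.4444 = 0.4918
  (38 − 42.2222)²/42.2222 = 0.4222
  (24 − 26.2222)²/26.2222 = 0.1883
  (74 − 67.5556)²/67.5556 = 0.6148
χ² = 0.3378 + 0.1507 + 0.4918 + 0.4222 + 0.1883 + 0.6148 = 2.206

2.206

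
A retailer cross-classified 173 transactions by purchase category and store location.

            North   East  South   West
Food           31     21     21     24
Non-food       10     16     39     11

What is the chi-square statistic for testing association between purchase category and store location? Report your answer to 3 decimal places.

19.397

Row totals: 97, 76. Column totals: 41, 37, 60, 35. Grand total N = 173.
Expected counts (row total × column total / N):
  Food, North: 97×41/173 = 22.9884
  Food, East: 97×37/173 = 20.7457
  Food, South: 97×60/173 = 33.6416
  Food, West: 97×35/173 = 19.6243
  Non-food, North: 76×41/173 = 18.0116
  Non-food, East: 76×37/173 = 16.2543
  Non-food, South: 76×60/173 = 26.3584
  Non-food, West: 76×35/173 = 15.3757
Contributions (O − E)²/E:
  (31 − 22.9884)²/22.9884 = 2.7921
  (21 − 20.7457)²/20.7457 = 0.0031
  (21 − 33.6416)²/33.6416 = 4.7504
  (24 − 19.6243)²/19.6243 = 0.9757
  (10 − 18.0116)²/18.0116 = 3.5636
  (16 − 16.2543)²/16.2543 = 0.0040
  (39 − 26.3584)²/26.3584 = 6.0630
  (11 − 15.3757)²/15.3757 = 1.2453
χ² = 2.7921 + 0.0031 + 4.7504 + 0.9757 + 3.5636 + 0.0040 + 6.0630 + 1.2453 = 19.397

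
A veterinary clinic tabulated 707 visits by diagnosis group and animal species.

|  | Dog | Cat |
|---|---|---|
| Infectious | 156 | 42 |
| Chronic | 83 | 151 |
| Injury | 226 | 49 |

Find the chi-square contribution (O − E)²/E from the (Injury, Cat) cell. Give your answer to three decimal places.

21.637

Row total (Injury) = 275; column total (Cat) = 242; N = 707.
Expected count E = 275 × 242 / 707 = 94.1301.
Contribution = (O − E)²/E = (49 − 94.1301)² / 94.1301 = 21.637.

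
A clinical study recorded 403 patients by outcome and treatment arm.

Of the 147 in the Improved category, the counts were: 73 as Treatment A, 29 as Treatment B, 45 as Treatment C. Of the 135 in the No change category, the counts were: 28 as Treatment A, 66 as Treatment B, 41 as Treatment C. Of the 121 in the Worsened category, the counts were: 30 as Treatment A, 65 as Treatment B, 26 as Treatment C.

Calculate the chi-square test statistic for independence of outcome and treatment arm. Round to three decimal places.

Row totals: 147, 135, 121. Column totals: 131, 160, 112. Grand total N = 403.
Expected counts (row total × column total / N):
  Improved, Treatment A: 147×131/403 = 47.7841
  Improved, Treatment B: 147×160/403 = 58.3623
  Improved, Treatment C: 147×112/403 = 40.8536
  No change, Treatment A: 135×131/403 = 43.8834
  No change, Treatment B: 135×160/403 = 53.5980
  No change, Treatment C: 135×112/403 = 37.5186
  Worsened, Treatment A: 121×131/403 = 39.3325
  Worsened, Treatment B: 121×160/403 = 48.0397
  Worsened, Treatment C: 121×112/403 = 33.6278
Contributions (O − E)²/E:
  (73 − 47.7841)²/47.7841 = 13.3066
  (29 − 58.3623)²/58.3623 = 14.7723
  (45 − 40.8536)²/40.8536 = 0.4208
  (28 − 43.8834)²/43.8834 = 5.7489
  (66 − 53.5980)²/53.5980 = 2.8697
  (41 − 37.5186)²/37.5186 = 0.3230
  (30 − 39.3325)²/39.3325 = 2.2143
  (65 − 48.0397)²/48.0397 = 5.9878
  (26 − 33.6278)²/33.6278 = 1.7302
χ² = 13.3066 + 14.7723 + 0.4208 + 5.7489 + 2.8697 + 0.3230 + 2.2143 + 5.9878 + 1.7302 = 47.374

47.374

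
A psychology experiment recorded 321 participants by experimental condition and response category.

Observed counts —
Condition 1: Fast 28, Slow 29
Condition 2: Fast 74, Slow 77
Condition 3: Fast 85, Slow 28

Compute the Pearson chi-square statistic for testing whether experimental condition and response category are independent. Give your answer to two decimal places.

Row totals: 57, 151, 113. Column totals: 187, 134. Grand total N = 321.
Expected counts (row total × column total / N):
  Condition 1, Fast: 57×187/321 = 33.206
  Condition 1, Slow: 57×134/321 = 23.794
  Condition 2, Fast: 151×187/321 = 87.966
  Condition 2, Slow: 151×134/321 = 63.034
  Condition 3, Fast: 113×187/321 = 65.829
  Condition 3, Slow: 113×134/321 = 47.171
Contributions (O − E)²/E:
  (28 − 33.206)²/33.206 = 0.8162
  (29 − 23.794)²/23.794 = 1.1390
  (74 − 87.966)²/87.966 = 2.2173
  (77 − 63.034)²/63.034 = 3.0943
  (85 − 65.829)²/65.829 = 5.5831
  (28 − 47.171)²/47.171 = 7.7914
χ² = 0.8162 + 1.1390 + 2.2173 + 3.0943 + 5.5831 + 7.7914 = 20.64

20.64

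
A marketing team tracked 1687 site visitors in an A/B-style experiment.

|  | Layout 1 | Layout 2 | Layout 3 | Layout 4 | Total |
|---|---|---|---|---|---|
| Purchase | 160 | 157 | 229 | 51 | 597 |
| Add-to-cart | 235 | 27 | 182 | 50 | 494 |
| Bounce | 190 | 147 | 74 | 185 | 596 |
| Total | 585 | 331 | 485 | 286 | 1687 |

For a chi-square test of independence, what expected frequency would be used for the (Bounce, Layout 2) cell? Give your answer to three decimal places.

116.939

Row total (Bounce) = 596; column total (Layout 2) = 331; grand total N = 1687.
Expected count = (row total × column total) / N = 596 × 331 / 1687 = 116.939.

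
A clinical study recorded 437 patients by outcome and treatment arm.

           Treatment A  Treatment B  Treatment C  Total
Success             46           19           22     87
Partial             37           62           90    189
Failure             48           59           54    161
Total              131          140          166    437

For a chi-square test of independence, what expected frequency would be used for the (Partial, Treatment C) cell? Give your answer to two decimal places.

71.79

Row total (Partial) = 189; column total (Treatment C) = 166; grand total N = 437.
Expected count = (row total × column total) / N = 189 × 166 / 437 = 71.79.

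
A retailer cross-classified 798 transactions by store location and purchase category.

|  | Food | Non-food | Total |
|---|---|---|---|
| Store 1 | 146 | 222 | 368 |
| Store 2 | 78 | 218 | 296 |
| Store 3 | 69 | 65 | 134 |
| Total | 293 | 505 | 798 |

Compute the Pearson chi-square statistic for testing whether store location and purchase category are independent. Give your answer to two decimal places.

27.66

Grand total N = 798.
Expected counts (row total × column total / N):
  Store 1, Food: 368×293/798 = 135.118
  Store 1, Non-food: 368×505/798 = 232.882
  Store 2, Food: 296×293/798 = 108.682
  Store 2, Non-food: 296×505/798 = 187.318
  Store 3, Food: 134×293/798 = 49.201
  Store 3, Non-food: 134×505/798 = 84.799
Contributions (O − E)²/E:
  (146 − 135.118)²/135.118 = 0.8764
  (222 − 232.882)²/232.882 = 0.5085
  (78 − 108.682)²/108.682 = 8.6618
  (218 − 187.318)²/187.318 = 5.0256
  (69 − 49.201)²/49.201 = 7.9673
  (65 − 84.799)²/84.799 = 4.6227
χ² = 0.8764 + 0.5085 + 8.6618 + 5.0256 + 7.9673 + 4.6227 = 27.66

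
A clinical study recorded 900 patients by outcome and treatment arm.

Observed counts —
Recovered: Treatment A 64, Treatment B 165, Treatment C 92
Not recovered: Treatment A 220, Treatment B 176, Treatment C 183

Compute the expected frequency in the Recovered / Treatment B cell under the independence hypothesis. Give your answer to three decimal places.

121.623

Row total (Recovered) = 321; column total (Treatment B) = 341; grand total N = 900.
Expected count = (row total × column total) / N = 321 × 341 / 900 = 121.623.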